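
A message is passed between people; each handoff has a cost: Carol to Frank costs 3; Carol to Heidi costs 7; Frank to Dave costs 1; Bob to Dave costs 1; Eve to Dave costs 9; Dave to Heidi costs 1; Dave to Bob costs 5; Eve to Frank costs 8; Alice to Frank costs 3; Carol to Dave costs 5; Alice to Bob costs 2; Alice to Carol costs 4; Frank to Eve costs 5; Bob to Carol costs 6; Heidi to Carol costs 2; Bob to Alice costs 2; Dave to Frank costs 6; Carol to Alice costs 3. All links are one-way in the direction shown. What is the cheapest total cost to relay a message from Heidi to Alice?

5

Candidate routes:
Heidi - Carol - Alice: 2 + 3 = 5
Heidi - Carol - Frank - Eve - Dave - Bob - Alice: 2 + 3 + 5 + 9 + 5 + 2 = 26
Heidi - Carol - Frank - Dave - Bob - Alice: 2 + 3 + 1 + 5 + 2 = 13
Heidi - Carol - Dave - Bob - Alice: 2 + 5 + 5 + 2 = 14
Shortest: 5.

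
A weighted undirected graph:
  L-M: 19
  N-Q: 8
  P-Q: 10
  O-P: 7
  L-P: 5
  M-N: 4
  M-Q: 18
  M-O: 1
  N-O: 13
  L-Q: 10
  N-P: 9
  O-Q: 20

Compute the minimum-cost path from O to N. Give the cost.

Comparing a few candidate routes:
O → M → Q → N: 1 + 18 + 8 = 27
O → N: 13
O → M → N: 1 + 4 = 5
O → P → N: 7 + 9 = 16
O → P → Q → N: 7 + 10 + 8 = 25
The minimum is 5.

5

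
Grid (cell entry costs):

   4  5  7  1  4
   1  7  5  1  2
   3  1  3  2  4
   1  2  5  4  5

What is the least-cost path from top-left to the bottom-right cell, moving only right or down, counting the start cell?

Best path: (0,0) → (1,0) → (2,0) → (2,1) → (2,2) → (2,3) → (2,4) → (3,4)
Cost: 4 + 1 + 3 + 1 + 3 + 2 + 4 + 5 = 23
(Top row then right column would cost 32.)

23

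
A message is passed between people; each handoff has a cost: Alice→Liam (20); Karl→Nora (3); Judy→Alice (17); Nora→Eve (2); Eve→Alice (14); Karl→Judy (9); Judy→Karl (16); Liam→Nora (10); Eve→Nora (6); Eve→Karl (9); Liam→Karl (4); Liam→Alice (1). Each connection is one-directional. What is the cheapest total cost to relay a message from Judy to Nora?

Paths from Judy to Nora:
Judy -> Alice -> Liam -> Karl -> Nora: 17 + 20 + 4 + 3 = 44
Judy -> Alice -> Liam -> Nora: 17 + 20 + 10 = 47
Judy -> Karl -> Nora: 16 + 3 = 19
Shortest: 19.

19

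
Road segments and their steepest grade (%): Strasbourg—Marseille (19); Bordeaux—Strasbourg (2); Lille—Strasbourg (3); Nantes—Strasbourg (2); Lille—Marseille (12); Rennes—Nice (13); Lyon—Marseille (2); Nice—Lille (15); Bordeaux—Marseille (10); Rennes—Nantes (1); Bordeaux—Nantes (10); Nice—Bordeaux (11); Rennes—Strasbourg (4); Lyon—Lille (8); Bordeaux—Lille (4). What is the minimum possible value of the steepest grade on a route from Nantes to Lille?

Comparing a few candidate routes:
Nantes-Rennes-Strasbourg-Lille: max(1, 4, 3) = 4
Nantes-Rennes-Strasbourg-Bordeaux-Lille: max(1, 4, 2, 4) = 4
Nantes-Strasbourg-Bordeaux-Lille: max(2, 2, 4) = 4
Nantes-Strasbourg-Lille: max(2, 3) = 3
Best route has worst link 3%.

3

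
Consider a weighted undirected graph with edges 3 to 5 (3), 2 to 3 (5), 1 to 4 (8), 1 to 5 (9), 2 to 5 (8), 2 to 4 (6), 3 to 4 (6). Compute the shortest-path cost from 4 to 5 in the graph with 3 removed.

14

Routes from 4 to 5 avoiding 3:
4 -> 1 -> 5: 8 + 9 = 17
4 -> 2 -> 5: 6 + 8 = 14
Best route has total 14.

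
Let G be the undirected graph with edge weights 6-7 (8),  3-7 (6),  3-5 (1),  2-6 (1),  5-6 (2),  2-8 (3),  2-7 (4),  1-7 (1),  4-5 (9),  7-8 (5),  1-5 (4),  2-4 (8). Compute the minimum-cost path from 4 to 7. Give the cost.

Checking several routes:
4-2-8-7: 8 + 3 + 5 = 16
4-5-6-2-7: 9 + 2 + 1 + 4 = 16
4-5-3-7: 9 + 1 + 6 = 16
4-2-7: 8 + 4 = 12
4-2-6-5-1-7: 8 + 1 + 2 + 4 + 1 = 16
4-5-1-7: 9 + 4 + 1 = 14
Best route has total 12.

12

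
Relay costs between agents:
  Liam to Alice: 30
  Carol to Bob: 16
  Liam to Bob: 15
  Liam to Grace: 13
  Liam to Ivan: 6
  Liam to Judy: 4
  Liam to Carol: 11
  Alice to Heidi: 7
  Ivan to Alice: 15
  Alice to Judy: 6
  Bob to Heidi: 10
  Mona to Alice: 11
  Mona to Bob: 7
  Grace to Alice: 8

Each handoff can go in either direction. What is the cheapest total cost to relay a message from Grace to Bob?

A few of the Grace→Bob routes:
Grace-Alice-Heidi-Bob: 8 + 7 + 10 = 25
Grace-Alice-Mona-Bob: 8 + 11 + 7 = 26
Grace-Liam-Bob: 13 + 15 = 28
Shortest: 25.

25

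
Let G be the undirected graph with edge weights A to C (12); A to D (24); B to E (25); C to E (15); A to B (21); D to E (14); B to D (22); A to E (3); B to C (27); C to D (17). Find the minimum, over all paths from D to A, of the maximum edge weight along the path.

Checking several routes:
D-E-C-A: max(14, 15, 12) = 15
D-E-A: max(14, 3) = 14
D-B-A: max(22, 21) = 22
D-C-A: max(17, 12) = 17
D-C-E-A: max(17, 15, 3) = 17
Best route has worst link 14.

14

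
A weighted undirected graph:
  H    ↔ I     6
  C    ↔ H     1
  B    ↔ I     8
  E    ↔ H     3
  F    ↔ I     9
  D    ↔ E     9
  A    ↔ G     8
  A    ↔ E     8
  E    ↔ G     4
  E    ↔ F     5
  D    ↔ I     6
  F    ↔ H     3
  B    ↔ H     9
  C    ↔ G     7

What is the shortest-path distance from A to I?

A few of the A→I routes:
A - G - C - H - I: 8 + 7 + 1 + 6 = 22
A - E - H - I: 8 + 3 + 6 = 17
A - G - E - H - I: 8 + 4 + 3 + 6 = 21
A - E - F - H - I: 8 + 5 + 3 + 6 = 22
A - E - F - I: 8 + 5 + 9 = 22
Best route has total 17.

17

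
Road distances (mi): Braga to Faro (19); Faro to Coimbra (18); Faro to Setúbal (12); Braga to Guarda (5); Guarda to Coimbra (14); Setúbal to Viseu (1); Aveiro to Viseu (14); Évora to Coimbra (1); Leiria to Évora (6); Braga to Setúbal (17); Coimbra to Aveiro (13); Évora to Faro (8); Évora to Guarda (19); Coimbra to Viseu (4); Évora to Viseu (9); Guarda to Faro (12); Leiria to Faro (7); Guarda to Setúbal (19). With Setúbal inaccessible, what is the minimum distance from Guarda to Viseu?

18

Checking several routes:
Guarda -> Faro -> Évora -> Coimbra -> Viseu: 12 + 8 + 1 + 4 = 25
Guarda -> Faro -> Évora -> Viseu: 12 + 8 + 9 = 29
Guarda -> Coimbra -> Évora -> Viseu: 14 + 1 + 9 = 24
Guarda -> Évora -> Coimbra -> Viseu: 19 + 1 + 4 = 24
Guarda -> Coimbra -> Viseu: 14 + 4 = 18
Guarda -> Évora -> Viseu: 19 + 9 = 28
The minimum is 18 mi.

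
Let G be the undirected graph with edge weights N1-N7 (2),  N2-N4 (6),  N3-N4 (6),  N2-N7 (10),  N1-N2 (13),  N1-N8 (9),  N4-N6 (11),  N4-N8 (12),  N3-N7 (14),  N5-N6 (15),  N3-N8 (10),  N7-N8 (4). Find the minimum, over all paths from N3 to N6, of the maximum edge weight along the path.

11

Checking several routes:
N3 → N8 → N1 → N2 → N4 → N6: max(10, 9, 13, 6, 11) = 13
N3 → N4 → N6: max(6, 11) = 11
N3 → N8 → N4 → N6: max(10, 12, 11) = 12
N3 → N8 → N1 → N7 → N2 → N4 → N6: max(10, 9, 2, 10, 6, 11) = 11
N3 → N8 → N7 → N2 → N4 → N6: max(10, 4, 10, 6, 11) = 11
Smallest bottleneck: 11.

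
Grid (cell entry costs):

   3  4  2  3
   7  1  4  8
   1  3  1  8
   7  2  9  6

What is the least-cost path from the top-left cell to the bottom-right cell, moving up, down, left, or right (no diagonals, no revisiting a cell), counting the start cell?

26

Cheapest: [0,0]→[0,1]→[1,1]→[2,1]→[2,2]→[2,3]→[3,3]
  3 + 4 + 1 + 3 + 1 + 8 + 6 = 26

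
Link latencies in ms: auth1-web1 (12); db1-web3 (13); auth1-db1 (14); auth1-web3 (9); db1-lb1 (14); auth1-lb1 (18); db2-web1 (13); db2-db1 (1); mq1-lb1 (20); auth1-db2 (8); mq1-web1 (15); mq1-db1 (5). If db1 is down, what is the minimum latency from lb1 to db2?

26

Candidate routes:
lb1→auth1→web1→db2: 18 + 12 + 13 = 43
lb1→mq1→web1→db2: 20 + 15 + 13 = 48
lb1→mq1→web1→auth1→db2: 20 + 15 + 12 + 8 = 55
lb1→auth1→db2: 18 + 8 = 26
Shortest: 26 ms.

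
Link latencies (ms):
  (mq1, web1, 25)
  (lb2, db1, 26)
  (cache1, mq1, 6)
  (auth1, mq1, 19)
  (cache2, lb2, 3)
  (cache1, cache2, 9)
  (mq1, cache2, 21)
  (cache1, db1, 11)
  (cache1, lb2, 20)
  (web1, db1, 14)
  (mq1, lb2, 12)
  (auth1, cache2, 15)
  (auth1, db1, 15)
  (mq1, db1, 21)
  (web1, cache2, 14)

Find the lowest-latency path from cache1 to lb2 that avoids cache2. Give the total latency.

Some routes from cache1 to lb2 avoiding cache2:
cache1→lb2: 20
cache1→db1→mq1→lb2: 11 + 21 + 12 = 44
cache1→mq1→db1→lb2: 6 + 21 + 26 = 53
cache1→db1→lb2: 11 + 26 = 37
cache1→mq1→lb2: 6 + 12 = 18
Best route has total 18 ms.

18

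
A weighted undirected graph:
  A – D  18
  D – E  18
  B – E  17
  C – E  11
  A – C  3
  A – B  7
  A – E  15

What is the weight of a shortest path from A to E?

Paths from A to E:
A→B→E: 7 + 17 = 24
A→D→E: 18 + 18 = 36
A→E: 15
A→C→E: 3 + 11 = 14
Best route has total 14.

14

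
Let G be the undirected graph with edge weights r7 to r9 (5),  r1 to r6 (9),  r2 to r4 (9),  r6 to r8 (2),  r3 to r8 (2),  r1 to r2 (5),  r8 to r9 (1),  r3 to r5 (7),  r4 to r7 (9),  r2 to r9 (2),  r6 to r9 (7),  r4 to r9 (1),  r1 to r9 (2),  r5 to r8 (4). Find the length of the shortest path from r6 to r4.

A few of the r6→r4 routes:
r6-r1-r9-r4: 9 + 2 + 1 = 12
r6-r8-r9-r4: 2 + 1 + 1 = 4
r6-r8-r9-r2-r4: 2 + 1 + 2 + 9 = 14
r6-r9-r4: 7 + 1 = 8
Shortest: 4.

4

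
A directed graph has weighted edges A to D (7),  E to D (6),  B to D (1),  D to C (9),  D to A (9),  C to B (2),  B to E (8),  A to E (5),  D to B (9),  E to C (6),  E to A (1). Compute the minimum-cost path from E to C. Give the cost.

Routes from E to C:
E-D-C: 6 + 9 = 15
E-A-D-C: 1 + 7 + 9 = 17
E-C: 6
Shortest: 6.

6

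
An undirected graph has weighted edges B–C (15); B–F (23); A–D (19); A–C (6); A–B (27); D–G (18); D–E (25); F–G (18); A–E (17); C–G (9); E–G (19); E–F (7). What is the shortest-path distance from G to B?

A few of the G→B routes:
G-E-A-C-B: 19 + 17 + 6 + 15 = 57
G-E-F-B: 19 + 7 + 23 = 49
G-C-B: 9 + 15 = 24
G-F-B: 18 + 23 = 41
G-C-A-B: 9 + 6 + 27 = 42
Best route has total 24.

24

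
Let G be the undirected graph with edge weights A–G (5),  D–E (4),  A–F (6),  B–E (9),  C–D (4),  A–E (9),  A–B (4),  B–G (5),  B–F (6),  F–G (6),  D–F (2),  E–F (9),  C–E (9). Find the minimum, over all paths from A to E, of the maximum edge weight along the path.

6

Comparing a few candidate routes:
A → F → D → E: max(6, 2, 4) = 6
A → B → G → F → D → E: max(4, 5, 6, 2, 4) = 6
A → B → F → D → E: max(4, 6, 2, 4) = 6
A → G → F → D → E: max(5, 6, 2, 4) = 6
A → G → B → F → D → E: max(5, 5, 6, 2, 4) = 6
Smallest bottleneck: 6.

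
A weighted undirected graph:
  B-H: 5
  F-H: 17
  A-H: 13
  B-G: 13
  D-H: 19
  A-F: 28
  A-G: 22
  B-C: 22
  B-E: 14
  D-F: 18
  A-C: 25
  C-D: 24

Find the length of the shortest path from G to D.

37

Comparing a few candidate routes:
G-A-H-D: 22 + 13 + 19 = 54
G-B-H-F-D: 13 + 5 + 17 + 18 = 53
G-B-H-D: 13 + 5 + 19 = 37
Shortest: 37.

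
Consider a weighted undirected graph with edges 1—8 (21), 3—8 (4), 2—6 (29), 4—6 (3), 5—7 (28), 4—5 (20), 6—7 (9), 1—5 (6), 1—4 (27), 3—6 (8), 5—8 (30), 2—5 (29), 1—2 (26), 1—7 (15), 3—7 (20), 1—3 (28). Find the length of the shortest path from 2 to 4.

32

A few of the 2→4 routes:
2-5-4: 29 + 20 = 49
2-6-4: 29 + 3 = 32
2-1-8-3-6-4: 26 + 21 + 4 + 8 + 3 = 62
2-1-5-4: 26 + 6 + 20 = 52
2-1-7-6-4: 26 + 15 + 9 + 3 = 53
2-1-4: 26 + 27 = 53
Shortest: 32.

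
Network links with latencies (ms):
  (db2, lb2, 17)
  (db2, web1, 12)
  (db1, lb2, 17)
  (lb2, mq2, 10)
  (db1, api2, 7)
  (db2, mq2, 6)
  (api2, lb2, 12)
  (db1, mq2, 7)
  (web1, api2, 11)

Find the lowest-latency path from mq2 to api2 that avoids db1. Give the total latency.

22

Candidate routes:
mq2 - lb2 - db2 - web1 - api2: 10 + 17 + 12 + 11 = 50
mq2 - lb2 - api2: 10 + 12 = 22
mq2 - db2 - web1 - api2: 6 + 12 + 11 = 29
mq2 - db2 - lb2 - api2: 6 + 17 + 12 = 35
Shortest: 22 ms.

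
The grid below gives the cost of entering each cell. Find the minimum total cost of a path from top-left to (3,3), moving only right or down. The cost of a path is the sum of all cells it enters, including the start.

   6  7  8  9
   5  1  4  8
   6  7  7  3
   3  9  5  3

29

Best path: (0,0) → (1,0) → (1,1) → (1,2) → (2,2) → (2,3) → (3,3)
Cost: 6 + 5 + 1 + 4 + 7 + 3 + 3 = 29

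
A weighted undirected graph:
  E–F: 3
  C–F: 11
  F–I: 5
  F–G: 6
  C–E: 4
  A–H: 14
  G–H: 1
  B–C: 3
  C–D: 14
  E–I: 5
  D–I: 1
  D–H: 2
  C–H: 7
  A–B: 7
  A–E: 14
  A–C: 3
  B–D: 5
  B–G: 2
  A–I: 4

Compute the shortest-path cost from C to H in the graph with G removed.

Checking several routes:
C-D-H: 14 + 2 = 16
C-E-F-I-D-H: 4 + 3 + 5 + 1 + 2 = 15
C-B-D-H: 3 + 5 + 2 = 10
C-E-I-D-H: 4 + 5 + 1 + 2 = 12
C-A-I-D-H: 3 + 4 + 1 + 2 = 10
C-H: 7
Shortest: 7.

7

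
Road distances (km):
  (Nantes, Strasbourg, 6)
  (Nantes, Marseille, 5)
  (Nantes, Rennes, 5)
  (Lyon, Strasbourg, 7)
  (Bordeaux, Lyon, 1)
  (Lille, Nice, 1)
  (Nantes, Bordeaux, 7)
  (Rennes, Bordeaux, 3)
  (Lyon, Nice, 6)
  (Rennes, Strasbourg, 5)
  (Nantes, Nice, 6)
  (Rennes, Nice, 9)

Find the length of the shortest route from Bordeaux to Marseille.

12

A few of the Bordeaux→Marseille routes:
Bordeaux-Rennes-Nice-Nantes-Marseille: 3 + 9 + 6 + 5 = 23
Bordeaux-Nantes-Marseille: 7 + 5 = 12
Bordeaux-Lyon-Nice-Nantes-Marseille: 1 + 6 + 6 + 5 = 18
Bordeaux-Rennes-Nantes-Marseille: 3 + 5 + 5 = 13
Bordeaux-Rennes-Strasbourg-Nantes-Marseille: 3 + 5 + 6 + 5 = 19
Bordeaux-Lyon-Strasbourg-Nantes-Marseille: 1 + 7 + 6 + 5 = 19
Best route has total 12 km.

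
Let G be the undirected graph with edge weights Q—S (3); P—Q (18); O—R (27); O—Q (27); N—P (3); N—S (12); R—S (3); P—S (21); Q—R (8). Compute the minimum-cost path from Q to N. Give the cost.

15

Some routes from Q to N:
Q - R - S - N: 8 + 3 + 12 = 23
Q - P - N: 18 + 3 = 21
Q - S - N: 3 + 12 = 15
Shortest: 15.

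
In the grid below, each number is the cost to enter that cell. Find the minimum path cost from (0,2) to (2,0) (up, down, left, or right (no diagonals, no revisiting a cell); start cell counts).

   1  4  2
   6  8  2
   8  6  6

One optimal route is r0c2→r0c1→r0c0→r1c0→r2c0.
Its cost is 2 + 4 + 1 + 6 + 8 = 21.

21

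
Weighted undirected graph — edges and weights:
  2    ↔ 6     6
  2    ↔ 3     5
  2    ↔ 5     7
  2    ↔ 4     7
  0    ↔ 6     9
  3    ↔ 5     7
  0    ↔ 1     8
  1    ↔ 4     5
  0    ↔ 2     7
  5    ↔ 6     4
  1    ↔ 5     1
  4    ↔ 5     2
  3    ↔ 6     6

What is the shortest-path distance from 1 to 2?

A few of the 1→2 routes:
1 -> 5 -> 3 -> 2: 1 + 7 + 5 = 13
1 -> 4 -> 2: 5 + 7 = 12
1 -> 5 -> 6 -> 2: 1 + 4 + 6 = 11
1 -> 4 -> 5 -> 2: 5 + 2 + 7 = 14
1 -> 5 -> 4 -> 2: 1 + 2 + 7 = 10
1 -> 5 -> 2: 1 + 7 = 8
The minimum is 8.

8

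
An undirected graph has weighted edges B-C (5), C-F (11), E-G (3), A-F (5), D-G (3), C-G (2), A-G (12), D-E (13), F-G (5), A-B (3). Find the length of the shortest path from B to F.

Checking several routes:
B -> C -> G -> A -> F: 5 + 2 + 12 + 5 = 24
B -> C -> G -> F: 5 + 2 + 5 = 12
B -> C -> F: 5 + 11 = 16
B -> A -> G -> F: 3 + 12 + 5 = 20
B -> A -> F: 3 + 5 = 8
The minimum is 8.

8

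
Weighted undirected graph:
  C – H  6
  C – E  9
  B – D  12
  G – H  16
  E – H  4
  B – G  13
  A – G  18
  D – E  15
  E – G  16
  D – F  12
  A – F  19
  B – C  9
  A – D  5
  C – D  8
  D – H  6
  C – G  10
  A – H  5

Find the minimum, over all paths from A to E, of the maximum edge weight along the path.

A few of the A→E routes:
A→D→C→H→E: max(5, 8, 6, 4) = 8
A→D→H→E: max(5, 6, 4) = 6
A→H→D→C→E: max(5, 6, 8, 9) = 9
A→H→C→E: max(5, 6, 9) = 9
A→H→E: max(5, 4) = 5
Best route has worst link 5.

5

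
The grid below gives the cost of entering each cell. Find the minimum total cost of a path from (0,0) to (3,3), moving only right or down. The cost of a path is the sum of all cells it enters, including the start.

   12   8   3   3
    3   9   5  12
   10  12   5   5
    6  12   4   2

Best path: [0,0] [0,1] [0,2] [1,2] [2,2] [3,2] [3,3]
Cost: 12 + 8 + 3 + 5 + 5 + 4 + 2 = 39

39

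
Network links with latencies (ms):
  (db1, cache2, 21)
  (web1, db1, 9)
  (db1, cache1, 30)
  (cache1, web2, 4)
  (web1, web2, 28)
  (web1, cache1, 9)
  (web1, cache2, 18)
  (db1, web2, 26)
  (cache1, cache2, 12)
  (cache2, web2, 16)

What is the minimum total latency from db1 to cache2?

Comparing a few candidate routes:
db1 → web1 → cache2: 9 + 18 = 27
db1 → web1 → cache1 → cache2: 9 + 9 + 12 = 30
db1 → web1 → cache1 → web2 → cache2: 9 + 9 + 4 + 16 = 38
db1 → cache2: 21
db1 → cache1 → cache2: 30 + 12 = 42
Shortest: 21 ms.

21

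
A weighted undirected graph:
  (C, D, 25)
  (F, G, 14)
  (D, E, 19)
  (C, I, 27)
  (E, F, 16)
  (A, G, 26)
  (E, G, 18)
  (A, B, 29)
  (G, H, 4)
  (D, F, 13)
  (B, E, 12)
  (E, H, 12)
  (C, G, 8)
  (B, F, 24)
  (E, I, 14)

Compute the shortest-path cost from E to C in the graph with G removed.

41

Paths from E to C avoiding G:
E → I → C: 14 + 27 = 41
E → B → F → D → C: 12 + 24 + 13 + 25 = 74
E → F → D → C: 16 + 13 + 25 = 54
E → D → C: 19 + 25 = 44
Best route has total 41.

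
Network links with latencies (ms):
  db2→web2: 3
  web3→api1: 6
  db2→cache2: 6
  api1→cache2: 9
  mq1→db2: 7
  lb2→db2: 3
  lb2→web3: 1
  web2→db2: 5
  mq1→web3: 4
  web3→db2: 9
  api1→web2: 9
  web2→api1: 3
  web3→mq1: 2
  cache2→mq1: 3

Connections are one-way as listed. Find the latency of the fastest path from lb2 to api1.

7

Comparing a few candidate routes:
lb2 - web3 - api1: 1 + 6 = 7
lb2 - web3 - db2 - web2 - api1: 1 + 9 + 3 + 3 = 16
lb2 - web3 - mq1 - db2 - web2 - api1: 1 + 2 + 7 + 3 + 3 = 16
lb2 - db2 - web2 - api1: 3 + 3 + 3 = 9
The minimum is 7 ms.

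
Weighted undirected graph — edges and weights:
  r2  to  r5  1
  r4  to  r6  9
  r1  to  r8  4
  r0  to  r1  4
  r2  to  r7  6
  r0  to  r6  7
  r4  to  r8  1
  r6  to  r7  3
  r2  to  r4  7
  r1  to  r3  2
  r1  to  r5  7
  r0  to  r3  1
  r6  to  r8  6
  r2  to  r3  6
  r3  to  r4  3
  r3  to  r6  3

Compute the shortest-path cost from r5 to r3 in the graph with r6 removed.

7

Comparing a few candidate routes:
r5 - r1 - r0 - r3: 7 + 4 + 1 = 12
r5 - r1 - r3: 7 + 2 = 9
r5 - r2 - r3: 1 + 6 = 7
r5 - r2 - r4 - r3: 1 + 7 + 3 = 11
The minimum is 7.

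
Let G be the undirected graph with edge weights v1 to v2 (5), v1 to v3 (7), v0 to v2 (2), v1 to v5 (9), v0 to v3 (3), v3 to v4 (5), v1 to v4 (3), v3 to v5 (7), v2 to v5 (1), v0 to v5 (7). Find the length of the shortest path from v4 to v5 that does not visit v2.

12

A few of the v4→v5 routes:
v4 -> v3 -> v0 -> v5: 5 + 3 + 7 = 15
v4 -> v1 -> v3 -> v5: 3 + 7 + 7 = 17
v4 -> v1 -> v5: 3 + 9 = 12
v4 -> v1 -> v3 -> v0 -> v5: 3 + 7 + 3 + 7 = 20
v4 -> v3 -> v5: 5 + 7 = 12
The minimum is 12.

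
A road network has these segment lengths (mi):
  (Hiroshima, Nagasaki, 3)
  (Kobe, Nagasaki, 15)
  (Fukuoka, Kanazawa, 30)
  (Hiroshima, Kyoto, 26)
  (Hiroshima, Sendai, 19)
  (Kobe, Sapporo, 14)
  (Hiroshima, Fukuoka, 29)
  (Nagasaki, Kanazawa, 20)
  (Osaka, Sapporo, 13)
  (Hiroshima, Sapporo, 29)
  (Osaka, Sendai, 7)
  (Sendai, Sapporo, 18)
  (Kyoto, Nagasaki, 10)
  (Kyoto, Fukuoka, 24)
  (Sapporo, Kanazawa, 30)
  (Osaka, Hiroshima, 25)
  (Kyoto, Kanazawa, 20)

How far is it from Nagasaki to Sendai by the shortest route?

Some routes from Nagasaki to Sendai:
Nagasaki → Hiroshima → Sendai: 3 + 19 = 22
Nagasaki → Kobe → Sapporo → Sendai: 15 + 14 + 18 = 47
Nagasaki → Hiroshima → Osaka → Sendai: 3 + 25 + 7 = 35
Best route has total 22 mi.

22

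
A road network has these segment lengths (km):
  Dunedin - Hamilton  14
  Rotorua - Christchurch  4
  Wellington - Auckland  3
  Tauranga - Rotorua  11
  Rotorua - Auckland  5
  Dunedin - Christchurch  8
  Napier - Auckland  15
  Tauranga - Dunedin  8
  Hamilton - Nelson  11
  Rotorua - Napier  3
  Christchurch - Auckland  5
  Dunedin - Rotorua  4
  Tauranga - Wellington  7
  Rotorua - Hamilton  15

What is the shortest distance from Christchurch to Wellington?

Comparing a few candidate routes:
Christchurch-Auckland-Wellington: 5 + 3 = 8
Christchurch-Rotorua-Dunedin-Tauranga-Wellington: 4 + 4 + 8 + 7 = 23
Christchurch-Rotorua-Auckland-Wellington: 4 + 5 + 3 = 12
Christchurch-Dunedin-Rotorua-Auckland-Wellington: 8 + 4 + 5 + 3 = 20
Christchurch-Rotorua-Tauranga-Wellington: 4 + 11 + 7 = 22
Christchurch-Dunedin-Tauranga-Wellington: 8 + 8 + 7 = 23
Best route has total 8 km.

8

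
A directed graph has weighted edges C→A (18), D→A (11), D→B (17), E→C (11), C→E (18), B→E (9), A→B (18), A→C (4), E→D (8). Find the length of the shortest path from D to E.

26

Routes from D to E:
D - A - C - E: 11 + 4 + 18 = 33
D - B - E: 17 + 9 = 26
D - A - B - E: 11 + 18 + 9 = 38
Shortest: 26.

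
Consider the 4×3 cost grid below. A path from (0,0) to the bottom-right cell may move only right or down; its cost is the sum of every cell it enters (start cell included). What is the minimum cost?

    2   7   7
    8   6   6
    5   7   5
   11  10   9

35

Cheapest: r0c0→r0c1→r1c1→r1c2→r2c2→r3c2
  2 + 7 + 6 + 6 + 5 + 9 = 35
(Top row then right column would cost 36.)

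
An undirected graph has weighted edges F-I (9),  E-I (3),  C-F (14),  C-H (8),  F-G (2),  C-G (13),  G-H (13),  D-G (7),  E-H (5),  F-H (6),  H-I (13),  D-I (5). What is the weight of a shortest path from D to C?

Comparing a few candidate routes:
D -> G -> F -> H -> C: 7 + 2 + 6 + 8 = 23
D -> G -> F -> C: 7 + 2 + 14 = 23
D -> I -> E -> H -> C: 5 + 3 + 5 + 8 = 21
D -> G -> C: 7 + 13 = 20
Shortest: 20.

20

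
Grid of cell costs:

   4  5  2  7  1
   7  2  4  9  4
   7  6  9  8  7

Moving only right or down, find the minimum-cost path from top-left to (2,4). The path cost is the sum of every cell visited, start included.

Best path: [0,0] → [0,1] → [0,2] → [0,3] → [0,4] → [1,4] → [2,4]
Cost: 4 + 5 + 2 + 7 + 1 + 4 + 7 = 30

30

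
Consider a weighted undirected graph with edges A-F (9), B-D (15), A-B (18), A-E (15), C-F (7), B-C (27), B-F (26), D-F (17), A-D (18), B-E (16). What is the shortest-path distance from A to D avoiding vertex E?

18

Checking several routes:
A → F → B → D: 9 + 26 + 15 = 50
A → F → D: 9 + 17 = 26
A → B → D: 18 + 15 = 33
A → D: 18
A → B → F → D: 18 + 26 + 17 = 61
A → F → C → B → D: 9 + 7 + 27 + 15 = 58
Shortest: 18.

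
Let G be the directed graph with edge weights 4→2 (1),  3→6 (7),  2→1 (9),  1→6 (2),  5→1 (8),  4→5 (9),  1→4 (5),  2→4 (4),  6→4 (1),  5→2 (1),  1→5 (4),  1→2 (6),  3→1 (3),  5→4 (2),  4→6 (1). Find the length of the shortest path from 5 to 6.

Checking several routes:
5→1→6: 8 + 2 = 10
5→4→6: 2 + 1 = 3
5→2→4→6: 1 + 4 + 1 = 6
5→2→1→6: 1 + 9 + 2 = 12
Shortest: 3.

3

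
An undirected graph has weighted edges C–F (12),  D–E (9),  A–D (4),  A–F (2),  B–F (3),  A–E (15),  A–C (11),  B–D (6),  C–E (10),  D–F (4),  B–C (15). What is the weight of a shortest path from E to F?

Comparing a few candidate routes:
E-A-F: 15 + 2 = 17
E-D-A-F: 9 + 4 + 2 = 15
E-D-F: 9 + 4 = 13
Best route has total 13.

13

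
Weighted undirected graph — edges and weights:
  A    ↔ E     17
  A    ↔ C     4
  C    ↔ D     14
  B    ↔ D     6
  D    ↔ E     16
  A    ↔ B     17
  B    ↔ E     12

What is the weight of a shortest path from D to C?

14

Paths from D to C:
D -> C: 14
D -> E -> A -> C: 16 + 17 + 4 = 37
D -> E -> B -> A -> C: 16 + 12 + 17 + 4 = 49
D -> B -> A -> C: 6 + 17 + 4 = 27
D -> B -> E -> A -> C: 6 + 12 + 17 + 4 = 39
Shortest: 14.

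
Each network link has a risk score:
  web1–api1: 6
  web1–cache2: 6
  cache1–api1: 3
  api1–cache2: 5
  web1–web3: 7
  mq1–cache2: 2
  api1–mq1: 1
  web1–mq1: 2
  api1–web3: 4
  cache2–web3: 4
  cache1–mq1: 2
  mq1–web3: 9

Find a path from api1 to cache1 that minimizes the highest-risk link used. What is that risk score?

2

A few of the api1→cache1 routes:
api1 - web3 - cache2 - mq1 - cache1: max(4, 4, 2, 2) = 4
api1 - cache1: max(3) = 3
api1 - cache2 - mq1 - cache1: max(5, 2, 2) = 5
api1 - mq1 - cache1: max(1, 2) = 2
The minimum achievable maximum is 2.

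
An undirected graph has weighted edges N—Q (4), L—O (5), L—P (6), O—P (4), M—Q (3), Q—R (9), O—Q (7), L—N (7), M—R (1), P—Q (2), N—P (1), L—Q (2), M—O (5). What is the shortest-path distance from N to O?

5

Some routes from N to O:
N → P → Q → L → O: 1 + 2 + 2 + 5 = 10
N → P → O: 1 + 4 = 5
N → P → Q → O: 1 + 2 + 7 = 10
Shortest: 5.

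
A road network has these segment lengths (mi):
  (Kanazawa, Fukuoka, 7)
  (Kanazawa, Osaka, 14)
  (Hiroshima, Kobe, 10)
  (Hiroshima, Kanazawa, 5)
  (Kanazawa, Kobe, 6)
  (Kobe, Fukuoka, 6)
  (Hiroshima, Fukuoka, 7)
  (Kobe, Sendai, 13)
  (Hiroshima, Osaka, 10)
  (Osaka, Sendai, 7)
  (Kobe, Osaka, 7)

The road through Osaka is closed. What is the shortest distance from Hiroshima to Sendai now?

23

A few of the Hiroshima→Sendai routes:
Hiroshima → Kanazawa → Kobe → Sendai: 5 + 6 + 13 = 24
Hiroshima → Fukuoka → Kobe → Sendai: 7 + 6 + 13 = 26
Hiroshima → Kobe → Sendai: 10 + 13 = 23
Best route has total 23 mi.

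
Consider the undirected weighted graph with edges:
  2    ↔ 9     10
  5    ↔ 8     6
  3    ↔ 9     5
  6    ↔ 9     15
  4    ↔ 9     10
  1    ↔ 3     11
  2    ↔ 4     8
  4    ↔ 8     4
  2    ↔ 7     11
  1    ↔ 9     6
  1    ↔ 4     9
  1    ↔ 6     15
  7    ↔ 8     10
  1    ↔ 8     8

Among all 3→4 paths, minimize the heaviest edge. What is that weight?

8

A few of the 3→4 routes:
3 → 9 → 4: max(5, 10) = 10
3 → 9 → 2 → 4: max(5, 10, 8) = 10
3 → 9 → 1 → 8 → 4: max(5, 6, 8, 4) = 8
3 → 9 → 1 → 8 → 7 → 2 → 4: max(5, 6, 8, 10, 11, 8) = 11
3 → 9 → 1 → 4: max(5, 6, 9) = 9
Smallest bottleneck: 8.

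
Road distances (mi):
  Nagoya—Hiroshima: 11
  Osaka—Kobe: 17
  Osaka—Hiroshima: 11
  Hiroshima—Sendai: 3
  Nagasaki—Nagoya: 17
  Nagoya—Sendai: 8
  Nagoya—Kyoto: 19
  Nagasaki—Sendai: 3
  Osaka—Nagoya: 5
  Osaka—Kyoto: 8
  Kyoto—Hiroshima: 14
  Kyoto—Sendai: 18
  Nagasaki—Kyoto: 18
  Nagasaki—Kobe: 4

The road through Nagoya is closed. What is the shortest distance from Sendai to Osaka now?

Checking several routes:
Sendai → Kyoto → Osaka: 18 + 8 = 26
Sendai → Hiroshima → Kyoto → Osaka: 3 + 14 + 8 = 25
Sendai → Hiroshima → Osaka: 3 + 11 = 14
Sendai → Nagasaki → Kobe → Osaka: 3 + 4 + 17 = 24
The minimum is 14 mi.

14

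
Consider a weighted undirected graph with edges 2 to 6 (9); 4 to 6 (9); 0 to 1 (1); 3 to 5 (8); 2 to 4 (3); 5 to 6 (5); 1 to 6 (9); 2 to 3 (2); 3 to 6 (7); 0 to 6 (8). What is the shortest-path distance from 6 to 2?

9

A few of the 6→2 routes:
6 - 2: 9
6 - 4 - 2: 9 + 3 = 12
6 - 3 - 2: 7 + 2 = 9
The minimum is 9.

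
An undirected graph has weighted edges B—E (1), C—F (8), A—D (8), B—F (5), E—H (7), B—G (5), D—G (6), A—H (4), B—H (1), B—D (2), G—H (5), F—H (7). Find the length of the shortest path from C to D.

Some routes from C to D:
C -> F -> B -> D: 8 + 5 + 2 = 15
C -> F -> B -> H -> G -> D: 8 + 5 + 1 + 5 + 6 = 25
C -> F -> B -> G -> D: 8 + 5 + 5 + 6 = 24
C -> F -> H -> E -> B -> D: 8 + 7 + 7 + 1 + 2 = 25
C -> F -> H -> B -> D: 8 + 7 + 1 + 2 = 18
C -> F -> B -> H -> A -> D: 8 + 5 + 1 + 4 + 8 = 26
Best route has total 15.

15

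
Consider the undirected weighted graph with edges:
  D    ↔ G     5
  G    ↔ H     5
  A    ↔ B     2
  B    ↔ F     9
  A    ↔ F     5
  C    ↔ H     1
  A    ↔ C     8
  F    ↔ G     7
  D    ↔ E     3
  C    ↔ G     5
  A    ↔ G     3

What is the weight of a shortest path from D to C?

10

Paths from D to C:
D - G - C: 5 + 5 = 10
D - G - F - A - C: 5 + 7 + 5 + 8 = 25
D - G - A - C: 5 + 3 + 8 = 16
D - G - F - B - A - C: 5 + 7 + 9 + 2 + 8 = 31
D - G - H - C: 5 + 5 + 1 = 11
Shortest: 10.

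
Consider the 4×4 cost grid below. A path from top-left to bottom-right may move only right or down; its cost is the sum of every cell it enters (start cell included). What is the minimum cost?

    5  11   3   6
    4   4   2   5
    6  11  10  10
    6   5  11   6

Cheapest: [0,0] → [1,0] → [1,1] → [1,2] → [1,3] → [2,3] → [3,3]
  5 + 4 + 4 + 2 + 5 + 10 + 6 = 36

36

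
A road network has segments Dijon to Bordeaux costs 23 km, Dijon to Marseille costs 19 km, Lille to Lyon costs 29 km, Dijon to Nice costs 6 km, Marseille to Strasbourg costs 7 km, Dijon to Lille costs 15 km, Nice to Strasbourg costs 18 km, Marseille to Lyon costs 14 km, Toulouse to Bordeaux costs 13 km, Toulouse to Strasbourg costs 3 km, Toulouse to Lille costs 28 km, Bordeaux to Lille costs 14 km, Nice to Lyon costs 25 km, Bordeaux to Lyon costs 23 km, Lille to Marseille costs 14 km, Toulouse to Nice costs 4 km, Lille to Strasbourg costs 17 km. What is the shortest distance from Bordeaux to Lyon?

A few of the Bordeaux→Lyon routes:
Bordeaux -> Lille -> Marseille -> Lyon: 14 + 14 + 14 = 42
Bordeaux -> Lyon: 23
Bordeaux -> Toulouse -> Strasbourg -> Marseille -> Lyon: 13 + 3 + 7 + 14 = 37
Best route has total 23 km.

23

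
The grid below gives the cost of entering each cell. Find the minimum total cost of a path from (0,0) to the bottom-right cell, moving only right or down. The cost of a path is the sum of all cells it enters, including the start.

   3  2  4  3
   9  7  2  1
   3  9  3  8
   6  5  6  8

Best path: (0,0) (0,1) (0,2) (1,2) (1,3) (2,3) (3,3)
Cost: 3 + 2 + 4 + 2 + 1 + 8 + 8 = 28

28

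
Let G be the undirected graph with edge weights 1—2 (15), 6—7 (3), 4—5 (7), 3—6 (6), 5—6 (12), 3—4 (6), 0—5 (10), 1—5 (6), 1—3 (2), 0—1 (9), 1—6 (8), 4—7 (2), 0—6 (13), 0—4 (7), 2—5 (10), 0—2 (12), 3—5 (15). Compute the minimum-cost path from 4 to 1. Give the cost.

8

Some routes from 4 to 1:
4 -> 5 -> 1: 7 + 6 = 13
4 -> 3 -> 1: 6 + 2 = 8
4 -> 7 -> 6 -> 3 -> 1: 2 + 3 + 6 + 2 = 13
The minimum is 8.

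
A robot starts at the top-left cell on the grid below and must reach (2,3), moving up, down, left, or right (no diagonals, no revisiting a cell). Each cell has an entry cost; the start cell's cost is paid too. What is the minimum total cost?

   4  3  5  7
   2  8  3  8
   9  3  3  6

24

Take (0,0) (0,1) (0,2) (1,2) (2,2) (2,3) for a total of 4 + 3 + 5 + 3 + 3 + 6 = 24.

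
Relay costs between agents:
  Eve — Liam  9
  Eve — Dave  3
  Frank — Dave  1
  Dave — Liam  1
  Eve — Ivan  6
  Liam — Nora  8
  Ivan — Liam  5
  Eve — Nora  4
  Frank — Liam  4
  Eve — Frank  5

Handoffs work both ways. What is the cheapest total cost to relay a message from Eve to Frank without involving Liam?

Routes from Eve to Frank avoiding Liam:
Eve-Dave-Frank: 3 + 1 = 4
Eve-Frank: 5
The minimum is 4.

4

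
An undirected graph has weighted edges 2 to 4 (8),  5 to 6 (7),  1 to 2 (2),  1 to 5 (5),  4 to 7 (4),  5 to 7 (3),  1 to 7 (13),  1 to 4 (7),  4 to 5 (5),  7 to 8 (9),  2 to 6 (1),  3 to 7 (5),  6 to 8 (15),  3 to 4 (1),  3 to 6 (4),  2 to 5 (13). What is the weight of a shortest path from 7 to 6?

Comparing a few candidate routes:
7 -> 4 -> 3 -> 6: 4 + 1 + 4 = 9
7 -> 5 -> 1 -> 2 -> 6: 3 + 5 + 2 + 1 = 11
7 -> 3 -> 6: 5 + 4 = 9
7 -> 5 -> 6: 3 + 7 = 10
Shortest: 9.

9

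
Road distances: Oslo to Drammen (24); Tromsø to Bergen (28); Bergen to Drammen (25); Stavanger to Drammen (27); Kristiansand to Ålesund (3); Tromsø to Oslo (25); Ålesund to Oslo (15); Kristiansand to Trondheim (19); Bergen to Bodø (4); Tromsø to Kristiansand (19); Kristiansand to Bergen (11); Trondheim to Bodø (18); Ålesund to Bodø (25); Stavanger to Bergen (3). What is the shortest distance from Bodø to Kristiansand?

15

Comparing a few candidate routes:
Bodø→Bergen→Tromsø→Kristiansand: 4 + 28 + 19 = 51
Bodø→Bergen→Drammen→Oslo→Ålesund→Kristiansand: 4 + 25 + 24 + 15 + 3 = 71
Bodø→Trondheim→Kristiansand: 18 + 19 = 37
Bodø→Ålesund→Kristiansand: 25 + 3 = 28
Bodø→Bergen→Kristiansand: 4 + 11 = 15
Bodø→Bergen→Tromsø→Oslo→Ålesund→Kristiansand: 4 + 28 + 25 + 15 + 3 = 75
Best route has total 15.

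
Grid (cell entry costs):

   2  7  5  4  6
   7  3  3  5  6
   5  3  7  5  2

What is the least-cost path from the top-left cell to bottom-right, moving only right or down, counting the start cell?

One optimal route is r0c0→r0c1→r1c1→r1c2→r1c3→r2c3→r2c4.
Its cost is 2 + 7 + 3 + 3 + 5 + 5 + 2 = 27.

27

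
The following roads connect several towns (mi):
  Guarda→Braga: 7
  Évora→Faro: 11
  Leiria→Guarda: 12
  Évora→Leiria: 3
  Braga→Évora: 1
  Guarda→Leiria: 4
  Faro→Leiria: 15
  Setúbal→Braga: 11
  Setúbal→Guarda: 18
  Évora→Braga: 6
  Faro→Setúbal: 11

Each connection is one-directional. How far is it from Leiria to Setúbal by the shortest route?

Paths from Leiria to Setúbal:
Leiria→Guarda→Braga→Évora→Faro→Setúbal: 12 + 7 + 1 + 11 + 11 = 42
Shortest: 42 mi.

42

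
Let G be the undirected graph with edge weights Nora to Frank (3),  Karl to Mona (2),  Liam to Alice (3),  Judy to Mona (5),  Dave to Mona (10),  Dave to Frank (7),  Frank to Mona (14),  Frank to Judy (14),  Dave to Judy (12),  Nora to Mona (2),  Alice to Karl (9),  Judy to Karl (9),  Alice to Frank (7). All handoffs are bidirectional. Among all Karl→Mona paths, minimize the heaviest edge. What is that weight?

Comparing a few candidate routes:
Karl → Alice → Frank → Nora → Mona: max(9, 7, 3, 2) = 9
Karl → Judy → Mona: max(9, 5) = 9
Karl → Mona: max(2) = 2
Smallest bottleneck: 2.

2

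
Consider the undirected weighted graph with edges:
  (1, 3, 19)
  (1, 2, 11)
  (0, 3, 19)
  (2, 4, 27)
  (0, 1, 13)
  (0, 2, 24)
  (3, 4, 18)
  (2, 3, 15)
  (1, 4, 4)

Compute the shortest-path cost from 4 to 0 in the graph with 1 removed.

Routes from 4 to 0 avoiding 1:
4 -> 2 -> 3 -> 0: 27 + 15 + 19 = 61
4 -> 3 -> 0: 18 + 19 = 37
4 -> 3 -> 2 -> 0: 18 + 15 + 24 = 57
4 -> 2 -> 0: 27 + 24 = 51
Best route has total 37.

37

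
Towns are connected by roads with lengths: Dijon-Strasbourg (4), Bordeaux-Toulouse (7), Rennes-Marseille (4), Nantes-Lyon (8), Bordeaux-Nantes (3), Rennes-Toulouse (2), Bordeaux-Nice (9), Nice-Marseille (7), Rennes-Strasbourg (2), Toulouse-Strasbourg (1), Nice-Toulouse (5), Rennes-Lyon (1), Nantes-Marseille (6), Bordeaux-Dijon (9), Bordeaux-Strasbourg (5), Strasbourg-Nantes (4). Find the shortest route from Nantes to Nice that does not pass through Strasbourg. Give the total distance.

12

Comparing a few candidate routes:
Nantes - Bordeaux - Toulouse - Nice: 3 + 7 + 5 = 15
Nantes - Bordeaux - Nice: 3 + 9 = 12
Nantes - Lyon - Rennes - Toulouse - Nice: 8 + 1 + 2 + 5 = 16
Nantes - Marseille - Nice: 6 + 7 = 13
Best route has total 12.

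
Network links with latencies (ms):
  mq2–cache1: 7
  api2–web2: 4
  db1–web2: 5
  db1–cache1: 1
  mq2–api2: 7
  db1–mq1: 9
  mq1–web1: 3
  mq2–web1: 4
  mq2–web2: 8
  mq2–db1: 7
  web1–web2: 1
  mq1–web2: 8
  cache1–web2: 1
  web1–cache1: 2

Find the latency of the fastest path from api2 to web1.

5

Comparing a few candidate routes:
api2 -> web2 -> web1: 4 + 1 = 5
api2 -> web2 -> cache1 -> web1: 4 + 1 + 2 = 7
api2 -> mq2 -> web1: 7 + 4 = 11
api2 -> web2 -> db1 -> cache1 -> web1: 4 + 5 + 1 + 2 = 12
The minimum is 5 ms.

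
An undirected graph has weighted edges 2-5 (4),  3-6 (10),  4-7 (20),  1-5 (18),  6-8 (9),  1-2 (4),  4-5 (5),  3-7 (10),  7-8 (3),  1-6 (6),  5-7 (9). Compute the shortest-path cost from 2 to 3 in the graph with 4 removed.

Comparing a few candidate routes:
2 - 1 - 6 - 3: 4 + 6 + 10 = 20
2 - 1 - 5 - 7 - 3: 4 + 18 + 9 + 10 = 41
2 - 5 - 7 - 8 - 6 - 3: 4 + 9 + 3 + 9 + 10 = 35
2 - 5 - 7 - 3: 4 + 9 + 10 = 23
2 - 5 - 1 - 6 - 3: 4 + 18 + 6 + 10 = 38
2 - 1 - 6 - 8 - 7 - 3: 4 + 6 + 9 + 3 + 10 = 32
The minimum is 20.

20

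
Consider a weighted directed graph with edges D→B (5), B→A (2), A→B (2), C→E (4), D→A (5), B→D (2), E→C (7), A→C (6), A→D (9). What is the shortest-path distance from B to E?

Routes from B to E:
B-D-A-C-E: 2 + 5 + 6 + 4 = 17
B-A-C-E: 2 + 6 + 4 = 12
The minimum is 12.

12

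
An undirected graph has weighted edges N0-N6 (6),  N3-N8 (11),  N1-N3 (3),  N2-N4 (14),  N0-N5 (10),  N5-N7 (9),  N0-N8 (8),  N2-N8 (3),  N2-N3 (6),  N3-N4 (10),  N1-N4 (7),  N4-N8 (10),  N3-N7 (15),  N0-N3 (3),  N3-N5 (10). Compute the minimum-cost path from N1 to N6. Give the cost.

Comparing a few candidate routes:
N1 - N3 - N8 - N0 - N6: 3 + 11 + 8 + 6 = 28
N1 - N3 - N0 - N6: 3 + 3 + 6 = 12
N1 - N4 - N3 - N0 - N6: 7 + 10 + 3 + 6 = 26
N1 - N3 - N2 - N8 - N0 - N6: 3 + 6 + 3 + 8 + 6 = 26
Best route has total 12.

12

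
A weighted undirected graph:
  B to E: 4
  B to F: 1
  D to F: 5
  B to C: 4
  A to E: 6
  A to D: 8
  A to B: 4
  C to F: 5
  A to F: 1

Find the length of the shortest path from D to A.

Some routes from D to A:
D -> F -> B -> A: 5 + 1 + 4 = 10
D -> F -> A: 5 + 1 = 6
D -> A: 8
D -> F -> B -> E -> A: 5 + 1 + 4 + 6 = 16
Shortest: 6.

6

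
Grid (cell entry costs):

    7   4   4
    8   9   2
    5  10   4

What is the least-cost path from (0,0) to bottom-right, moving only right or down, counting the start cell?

One optimal route is [0,0] → [0,1] → [0,2] → [1,2] → [2,2].
Its cost is 7 + 4 + 4 + 2 + 4 = 21.

21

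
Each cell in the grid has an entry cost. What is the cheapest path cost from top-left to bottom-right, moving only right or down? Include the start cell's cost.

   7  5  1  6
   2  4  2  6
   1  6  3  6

24

Best path: [0,0] → [0,1] → [0,2] → [1,2] → [2,2] → [2,3]
Cost: 7 + 5 + 1 + 2 + 3 + 6 = 24
For comparison, the top-then-right route costs 31.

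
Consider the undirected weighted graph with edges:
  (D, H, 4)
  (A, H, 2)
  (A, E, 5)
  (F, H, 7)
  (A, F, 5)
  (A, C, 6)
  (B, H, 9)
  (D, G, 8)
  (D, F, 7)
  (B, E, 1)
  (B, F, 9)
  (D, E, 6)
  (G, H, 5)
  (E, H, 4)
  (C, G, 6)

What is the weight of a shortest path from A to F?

5

Comparing a few candidate routes:
A -> F: 5
A -> H -> F: 2 + 7 = 9
A -> H -> D -> F: 2 + 4 + 7 = 13
A -> E -> B -> F: 5 + 1 + 9 = 15
Best route has total 5.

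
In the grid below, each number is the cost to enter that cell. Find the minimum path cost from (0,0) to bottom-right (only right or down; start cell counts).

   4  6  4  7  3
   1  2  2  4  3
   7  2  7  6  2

18

Take [0,0]→[1,0]→[1,1]→[1,2]→[1,3]→[1,4]→[2,4] for a total of 4 + 1 + 2 + 2 + 4 + 3 + 2 = 18.
For comparison, the top-then-right route costs 29.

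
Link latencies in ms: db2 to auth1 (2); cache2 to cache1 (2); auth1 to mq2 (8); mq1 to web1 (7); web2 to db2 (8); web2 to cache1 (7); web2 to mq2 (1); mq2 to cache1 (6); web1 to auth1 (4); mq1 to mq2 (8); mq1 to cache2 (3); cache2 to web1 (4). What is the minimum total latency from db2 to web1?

Checking several routes:
db2 - web2 - cache1 - cache2 - web1: 8 + 7 + 2 + 4 = 21
db2 - auth1 - web1: 2 + 4 = 6
db2 - auth1 - mq2 - cache1 - cache2 - web1: 2 + 8 + 6 + 2 + 4 = 22
db2 - web2 - mq2 - auth1 - web1: 8 + 1 + 8 + 4 = 21
db2 - web2 - mq2 - cache1 - cache2 - web1: 8 + 1 + 6 + 2 + 4 = 21
Shortest: 6 ms.

6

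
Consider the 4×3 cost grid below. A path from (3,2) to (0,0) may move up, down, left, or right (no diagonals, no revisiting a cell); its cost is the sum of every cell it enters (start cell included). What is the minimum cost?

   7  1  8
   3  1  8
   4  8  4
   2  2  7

25

Path [3,2] → [3,1] → [3,0] → [2,0] → [1,0] → [0,0]: 7 + 2 + 2 + 4 + 3 + 7 = 25.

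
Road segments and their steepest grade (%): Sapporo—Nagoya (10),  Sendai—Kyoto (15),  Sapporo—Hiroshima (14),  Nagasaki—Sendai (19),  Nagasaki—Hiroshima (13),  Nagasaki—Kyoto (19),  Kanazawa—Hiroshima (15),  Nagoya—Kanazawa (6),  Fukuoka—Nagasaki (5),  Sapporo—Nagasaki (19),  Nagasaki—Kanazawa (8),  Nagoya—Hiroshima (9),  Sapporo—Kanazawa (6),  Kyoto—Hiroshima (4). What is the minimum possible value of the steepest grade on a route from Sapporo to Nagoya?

Checking several routes:
Sapporo→Nagoya: max(10) = 10
Sapporo→Kanazawa→Nagasaki→Hiroshima→Nagoya: max(6, 8, 13, 9) = 13
Sapporo→Hiroshima→Nagasaki→Kanazawa→Nagoya: max(14, 13, 8, 6) = 14
Sapporo→Kanazawa→Nagoya: max(6, 6) = 6
Sapporo→Hiroshima→Nagoya: max(14, 9) = 14
Smallest bottleneck: 6%.

6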